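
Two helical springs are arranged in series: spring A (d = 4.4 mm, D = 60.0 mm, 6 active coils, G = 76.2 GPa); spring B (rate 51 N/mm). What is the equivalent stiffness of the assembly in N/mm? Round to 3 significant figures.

2.61 N/mm

k_A = Gd⁴/(8D³N_a) = (76.2×10³)(4.4⁴)/(8·60.0³·6) = 2.7547 N/mm
Series: 1/k_eq = 1/2.7547 + 1/51 = 0.38263; k_eq = 2.6135 N/mm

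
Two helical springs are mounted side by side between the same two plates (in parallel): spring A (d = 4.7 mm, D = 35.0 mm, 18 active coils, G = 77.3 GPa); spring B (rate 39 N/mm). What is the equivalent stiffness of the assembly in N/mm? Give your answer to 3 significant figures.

k_A = Gd⁴/(8D³N_a) = (77.3×10³)(4.7⁴)/(8·35.0³·18) = 6.1095 N/mm
Parallel: k_eq = 6.1095 + 39 = 45.109 N/mm

45.1 N/mm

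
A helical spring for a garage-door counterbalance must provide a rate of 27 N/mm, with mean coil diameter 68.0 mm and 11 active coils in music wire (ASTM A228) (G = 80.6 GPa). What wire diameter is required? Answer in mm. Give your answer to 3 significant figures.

9.81 mm

d = (8D³N_a·k / G)^(1/4) = (8·68.0³·11·27 / (80.6×10³))^0.25
  = (9269.1)^0.25 = 9.8120 mm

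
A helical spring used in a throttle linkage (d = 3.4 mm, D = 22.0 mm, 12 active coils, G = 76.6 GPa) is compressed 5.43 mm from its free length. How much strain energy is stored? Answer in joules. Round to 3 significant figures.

0.148 J

k = Gd⁴/(8D³N_a) = (76.6×10³)(3.4⁴)/(8·22.0³·12) = 10.014 N/mm
U = ½kδ² = 0.5 × 10.014 × 5.43² = 147.63 N·mm = 0.14763 J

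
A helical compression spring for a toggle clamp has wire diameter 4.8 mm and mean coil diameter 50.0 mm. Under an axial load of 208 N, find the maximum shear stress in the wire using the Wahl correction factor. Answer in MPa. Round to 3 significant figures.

Spring index C = D/d = 50.0/4.8 = 10.4167
K_W = (4C−1)/(4C−4) + 0.615/C = 40.667/37.667 + 0.0590 = 1.1387
τ₀ = 8FD/(πd³) = 8·208·50.0/(π·4.8³) = 83200/347.44 = 239.47 MPa
τ_max = K·τ₀ = 1.1387 × 239.47 = 272.68 MPa

273 MPa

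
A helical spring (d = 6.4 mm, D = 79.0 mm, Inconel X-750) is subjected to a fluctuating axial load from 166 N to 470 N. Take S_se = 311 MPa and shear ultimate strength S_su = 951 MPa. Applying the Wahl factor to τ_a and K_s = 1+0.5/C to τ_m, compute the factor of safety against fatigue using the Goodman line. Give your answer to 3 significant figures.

1.46

C = D/d = 79.0/6.4 = 12.3438; K_W = (4C−1)/(4C−4)+0.615/C = 1.1159; K_s = 1+0.5/C = 1.0405
F_a = (F_max−F_min)/2 = 152 N; F_m = (F_max+F_min)/2 = 318 N
τ_a = K_W·8F_aD/(πd³) = 1.1159 × 116.65 = 130.17 MPa
τ_m = K_s·8F_mD/(πd³) = 1.0405 × 244.04 = 253.92 MPa
Goodman: 1/n_f = τ_a/S_se + τ_m/S_su = 130.17/311 + 253.92/951 = 0.41855 + 0.26700 = 0.68556
n_f = 1/0.68556 = 1.459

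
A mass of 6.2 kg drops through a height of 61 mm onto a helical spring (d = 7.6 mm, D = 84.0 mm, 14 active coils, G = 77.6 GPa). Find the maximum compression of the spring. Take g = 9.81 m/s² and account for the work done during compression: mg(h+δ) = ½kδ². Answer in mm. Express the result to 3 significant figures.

61.9 mm

k = Gd⁴/(8D³N_a) = (77.6×10³)(7.6⁴)/(8·84.0³·14) = 3.9 N/mm
W = mg = 6.2 × 9.81 = 60.822 N
½kδ² − Wδ − Wh = 0 → δ = (W + √(W² + 2kWh))/k
δ = (60.822 + √(3699.3 + 28938.8))/3.9 = (60.822 + 180.66)/3.9 = 61.919 mm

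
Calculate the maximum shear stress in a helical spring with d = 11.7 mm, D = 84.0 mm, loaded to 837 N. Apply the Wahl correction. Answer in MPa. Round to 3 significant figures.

Spring index C = D/d = 84.0/11.7 = 7.1795
K_W = (4C−1)/(4C−4) + 0.615/C = 27.718/24.718 + 0.0857 = 1.2070
τ₀ = 8FD/(πd³) = 8·837·84.0/(π·11.7³) = 562464/5031.6 = 111.79 MPa
τ_max = K·τ₀ = 1.2070 × 111.79 = 134.93 MPa

135 MPa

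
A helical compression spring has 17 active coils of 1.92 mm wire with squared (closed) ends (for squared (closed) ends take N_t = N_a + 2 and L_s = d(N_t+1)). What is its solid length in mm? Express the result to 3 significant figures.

squared (closed) ends: N_t = N_a + 2 = 17 + 2 = 19
L_s = d·(N_t+1) = 1.92 × 20 = 38.4 mm

38.4 mm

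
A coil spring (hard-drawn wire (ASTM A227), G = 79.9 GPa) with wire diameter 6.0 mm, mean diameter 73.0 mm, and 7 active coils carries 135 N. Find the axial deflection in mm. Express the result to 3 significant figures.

k = Gd⁴/(8D³N_a) = (79.9×10³)(6.0⁴)/(8·73.0³·7) = 4.7533 N/mm
δ = F/k = 135 / 4.7533 = 28.401 mm

28.4 mm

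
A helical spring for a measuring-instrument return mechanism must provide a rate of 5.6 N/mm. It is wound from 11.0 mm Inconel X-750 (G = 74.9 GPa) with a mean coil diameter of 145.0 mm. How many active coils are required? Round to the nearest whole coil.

N_a = Gd⁴/(8D³k) = (74.9×10³ × 11.0⁴)/(8 × 145.0³ × 5.6)
    = 1.09661e+09 / 1.36578e+08 = 8.029 → 8 coils

8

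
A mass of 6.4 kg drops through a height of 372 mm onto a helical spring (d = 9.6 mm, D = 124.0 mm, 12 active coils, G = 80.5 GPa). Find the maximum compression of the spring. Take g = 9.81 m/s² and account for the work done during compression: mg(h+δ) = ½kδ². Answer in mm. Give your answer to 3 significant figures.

k = Gd⁴/(8D³N_a) = (80.5×10³)(9.6⁴)/(8·124.0³·12) = 3.7355 N/mm
W = mg = 6.4 × 9.81 = 62.784 N
½kδ² − Wδ − Wh = 0 → δ = (W + √(W² + 2kWh))/k
δ = (62.784 + √(3941.8 + 174488))/3.7355 = (62.784 + 422.41)/3.7355 = 129.89 mm

130 mm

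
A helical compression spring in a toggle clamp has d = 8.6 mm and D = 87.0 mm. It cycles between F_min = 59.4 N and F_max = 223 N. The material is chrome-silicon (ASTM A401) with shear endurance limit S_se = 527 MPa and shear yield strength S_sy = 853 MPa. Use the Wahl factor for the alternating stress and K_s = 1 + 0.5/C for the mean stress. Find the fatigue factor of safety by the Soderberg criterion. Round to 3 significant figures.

C = D/d = 87.0/8.6 = 10.1163; K_W = (4C−1)/(4C−4)+0.615/C = 1.1431; K_s = 1+0.5/C = 1.0494
F_a = (F_max−F_min)/2 = 81.8 N; F_m = (F_max+F_min)/2 = 141.2 N
τ_a = K_W·8F_aD/(πd³) = 1.1431 × 28.492 = 32.568 MPa
τ_m = K_s·8F_mD/(πd³) = 1.0494 × 49.181 = 51.612 MPa
Soderberg: 1/n_f = τ_a/S_se + τ_m/S_sy = 32.568/527 + 51.612/853 = 0.06180 + 0.06051 = 0.1223
n_f = 1/0.1223 = 8.176

8.18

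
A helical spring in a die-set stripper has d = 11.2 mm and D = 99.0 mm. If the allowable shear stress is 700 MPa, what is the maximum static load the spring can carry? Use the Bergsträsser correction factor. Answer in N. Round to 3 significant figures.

C = D/d = 99.0/11.2 = 8.8393
K_B = (4C+2)/(4C−3) = 37.357/32.357 = 1.1545
τ_max = K·8FD/(πd³) → F_max = τ_allow·πd³/(8DK)
F_max = 700·π·11.2³/(8·99.0·1.1545) = 3.0896e+06/914.38 = 3378.9 N

3380 N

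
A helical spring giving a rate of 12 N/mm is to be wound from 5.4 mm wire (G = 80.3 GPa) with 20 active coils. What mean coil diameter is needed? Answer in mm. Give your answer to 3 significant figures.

D = (Gd⁴/(8N_a·k))^(1/3) = (80.3×10³·5.4⁴/(8·20·12))^(1/3)
  = (35562.3)^(1/3) = 32.8849 mm

32.9 mm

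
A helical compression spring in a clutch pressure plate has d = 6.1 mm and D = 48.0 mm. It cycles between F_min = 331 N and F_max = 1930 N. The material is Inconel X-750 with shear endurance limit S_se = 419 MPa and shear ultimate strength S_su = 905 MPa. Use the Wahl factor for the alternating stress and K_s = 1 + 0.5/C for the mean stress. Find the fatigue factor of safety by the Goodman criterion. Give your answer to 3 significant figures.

C = D/d = 48.0/6.1 = 7.8689; K_W = (4C−1)/(4C−4)+0.615/C = 1.1873; K_s = 1+0.5/C = 1.0635
F_a = (F_max−F_min)/2 = 799.5 N; F_m = (F_max+F_min)/2 = 1130.5 N
τ_a = K_W·8F_aD/(πd³) = 1.1873 × 430.54 = 511.2 MPa
τ_m = K_s·8F_mD/(πd³) = 1.0635 × 608.78 = 647.47 MPa
Goodman: 1/n_f = τ_a/S_se + τ_m/S_su = 511.2/419 + 647.47/905 = 1.22004 + 0.71543 = 1.9355
n_f = 1/1.9355 = 0.5167

0.517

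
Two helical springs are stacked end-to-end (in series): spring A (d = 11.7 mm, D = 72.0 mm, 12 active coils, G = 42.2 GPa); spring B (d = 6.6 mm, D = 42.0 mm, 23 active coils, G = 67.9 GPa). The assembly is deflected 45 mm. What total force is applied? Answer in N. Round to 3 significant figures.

298 N

k_A = Gd⁴/(8D³N_a) = (42.2×10³)(11.7⁴)/(8·72.0³·12) = 22.069 N/mm
k_B = Gd⁴/(8D³N_a) = (67.9×10³)(6.6⁴)/(8·42.0³·23) = 9.451 N/mm
Series: 1/k_eq = 1/22.069 + 1/9.451 = 0.15112; k_eq = 6.6172 N/mm
F = k_eq·δ = 6.6172·45 = 297.78 N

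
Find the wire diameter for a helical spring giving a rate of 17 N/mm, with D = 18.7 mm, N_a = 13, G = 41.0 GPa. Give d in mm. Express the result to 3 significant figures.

4.10 mm

d = (8D³N_a·k / G)^(1/4) = (8·18.7³·13·17 / (41.0×10³))^0.25
  = (281.98)^0.25 = 4.0978 mm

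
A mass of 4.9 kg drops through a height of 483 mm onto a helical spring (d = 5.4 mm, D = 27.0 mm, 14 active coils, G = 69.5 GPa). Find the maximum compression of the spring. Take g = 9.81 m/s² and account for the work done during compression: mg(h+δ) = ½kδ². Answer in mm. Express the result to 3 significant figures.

k = Gd⁴/(8D³N_a) = (69.5×10³)(5.4⁴)/(8·27.0³·14) = 26.807 N/mm
W = mg = 4.9 × 9.81 = 48.069 N
½kδ² − Wδ − Wh = 0 → δ = (W + √(W² + 2kWh))/k
δ = (48.069 + √(2310.6 + 1.24478e+06))/26.807 = (48.069 + 1116.7)/26.807 = 43.451 mm

43.5 mm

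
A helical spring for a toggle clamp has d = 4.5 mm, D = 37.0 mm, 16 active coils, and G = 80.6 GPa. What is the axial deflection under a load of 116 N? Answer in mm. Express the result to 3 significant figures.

22.8 mm

k = Gd⁴/(8D³N_a) = (80.6×10³)(4.5⁴)/(8·37.0³·16) = 5.0976 N/mm
δ = F/k = 116 / 5.0976 = 22.756 mm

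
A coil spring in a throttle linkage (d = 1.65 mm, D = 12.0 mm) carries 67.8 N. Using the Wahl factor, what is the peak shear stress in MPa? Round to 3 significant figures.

Spring index C = D/d = 12.0/1.65 = 7.2727
K_W = (4C−1)/(4C−4) + 0.615/C = 28.091/25.091 + 0.0846 = 1.2041
τ₀ = 8FD/(πd³) = 8·67.8·12.0/(π·1.65³) = 6508.8/14.112 = 461.21 MPa
τ_max = K·τ₀ = 1.2041 × 461.21 = 555.36 MPa

555 MPa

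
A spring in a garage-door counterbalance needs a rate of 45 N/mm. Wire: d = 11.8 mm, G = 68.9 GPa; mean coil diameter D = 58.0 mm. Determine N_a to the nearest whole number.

N_a = Gd⁴/(8D³k) = (68.9×10³ × 11.8⁴)/(8 × 58.0³ × 45)
    = 1.33582e+09 / 7.02403e+07 = 19.02 → 19 coils

19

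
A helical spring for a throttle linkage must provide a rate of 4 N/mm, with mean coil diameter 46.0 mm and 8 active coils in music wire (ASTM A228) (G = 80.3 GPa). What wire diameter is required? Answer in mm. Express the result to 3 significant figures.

4.20 mm

d = (8D³N_a·k / G)^(1/4) = (8·46.0³·8·4 / (80.3×10³))^0.25
  = (310.31)^0.25 = 4.1971 mm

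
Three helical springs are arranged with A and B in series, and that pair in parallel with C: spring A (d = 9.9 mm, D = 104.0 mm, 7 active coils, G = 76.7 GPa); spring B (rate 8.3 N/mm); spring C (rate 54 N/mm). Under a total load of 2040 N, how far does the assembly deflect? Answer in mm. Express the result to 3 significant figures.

k_A = Gd⁴/(8D³N_a) = (76.7×10³)(9.9⁴)/(8·104.0³·7) = 11.696 N/mm
Springs A,B series: k_AB = 1/(1/11.696+1/8.3) = 4.8549 N/mm; parallel with C: k_eq = 4.8549+54 = 58.855 N/mm
δ = F/k_eq = 2040/58.855 = 34.662 mm

34.7 mm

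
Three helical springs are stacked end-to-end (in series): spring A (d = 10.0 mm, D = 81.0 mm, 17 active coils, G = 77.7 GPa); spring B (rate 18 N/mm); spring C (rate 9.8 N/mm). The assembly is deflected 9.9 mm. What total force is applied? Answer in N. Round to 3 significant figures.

k_A = Gd⁴/(8D³N_a) = (77.7×10³)(10.0⁴)/(8·81.0³·17) = 10.75 N/mm
Series: 1/k_eq = 1/10.75 + 1/18 + 1/9.8 = 0.25062; k_eq = 3.9902 N/mm
F = k_eq·δ = 3.9902·9.9 = 39.503 N

39.5 N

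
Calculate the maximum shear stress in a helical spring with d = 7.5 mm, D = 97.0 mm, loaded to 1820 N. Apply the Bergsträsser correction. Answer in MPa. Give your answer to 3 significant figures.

Spring index C = D/d = 97.0/7.5 = 12.9333
K_B = (4C+2)/(4C−3) = 53.733/48.733 = 1.1026
τ₀ = 8FD/(πd³) = 8·1820·97.0/(π·7.5³) = 1.41232e+06/1325.4 = 1065.6 MPa
τ_max = K·τ₀ = 1.1026 × 1065.6 = 1174.9 MPa

1170 MPa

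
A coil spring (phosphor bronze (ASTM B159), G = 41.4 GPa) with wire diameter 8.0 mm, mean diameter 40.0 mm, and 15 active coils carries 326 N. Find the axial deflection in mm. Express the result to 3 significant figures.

k = Gd⁴/(8D³N_a) = (41.4×10³)(8.0⁴)/(8·40.0³·15) = 22.08 N/mm
δ = F/k = 326 / 22.08 = 14.764 mm

14.8 mm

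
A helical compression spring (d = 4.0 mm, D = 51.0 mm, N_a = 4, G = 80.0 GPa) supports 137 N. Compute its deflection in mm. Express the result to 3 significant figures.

k = Gd⁴/(8D³N_a) = (80.0×10³)(4.0⁴)/(8·51.0³·4) = 4.8247 N/mm
δ = F/k = 137 / 4.8247 = 28.396 mm

28.4 mm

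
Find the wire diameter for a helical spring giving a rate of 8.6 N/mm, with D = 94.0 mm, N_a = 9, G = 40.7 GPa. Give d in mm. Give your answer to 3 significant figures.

d = (8D³N_a·k / G)^(1/4) = (8·94.0³·9·8.6 / (40.7×10³))^0.25
  = (12636)^0.25 = 10.6024 mm

10.6 mm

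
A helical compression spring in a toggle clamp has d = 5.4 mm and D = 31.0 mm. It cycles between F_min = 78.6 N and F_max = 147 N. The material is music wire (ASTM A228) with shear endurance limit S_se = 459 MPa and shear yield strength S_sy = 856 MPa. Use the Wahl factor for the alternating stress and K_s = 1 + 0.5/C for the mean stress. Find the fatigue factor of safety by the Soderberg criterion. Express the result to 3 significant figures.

C = D/d = 31.0/5.4 = 5.7407; K_W = (4C−1)/(4C−4)+0.615/C = 1.2653; K_s = 1+0.5/C = 1.0871
F_a = (F_max−F_min)/2 = 34.2 N; F_m = (F_max+F_min)/2 = 112.8 N
τ_a = K_W·8F_aD/(πd³) = 1.2653 × 17.145 = 21.695 MPa
τ_m = K_s·8F_mD/(πd³) = 1.0871 × 56.55 = 61.475 MPa
Soderberg: 1/n_f = τ_a/S_se + τ_m/S_sy = 21.695/459 + 61.475/856 = 0.04726 + 0.07182 = 0.11908
n_f = 1/0.11908 = 8.398

8.40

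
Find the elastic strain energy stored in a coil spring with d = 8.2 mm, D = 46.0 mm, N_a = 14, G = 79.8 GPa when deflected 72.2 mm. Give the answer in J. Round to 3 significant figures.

k = Gd⁴/(8D³N_a) = (79.8×10³)(8.2⁴)/(8·46.0³·14) = 33.095 N/mm
U = ½kδ² = 0.5 × 33.095 × 72.2² = 86260 N·mm = 86.26 J

86.3 J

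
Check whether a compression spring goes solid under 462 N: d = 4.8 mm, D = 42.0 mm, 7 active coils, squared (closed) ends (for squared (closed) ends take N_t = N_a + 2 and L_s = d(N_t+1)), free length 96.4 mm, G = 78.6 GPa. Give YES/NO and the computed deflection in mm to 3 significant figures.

k = Gd⁴/(8D³N_a) = (78.6×10³)(4.8⁴)/(8·42.0³·7) = 10.057 N/mm
N_t = 9; L_s = 4.8·10 = 48 mm; δ_solid = L₀ − L_s = 96.4 − 48 = 48.4 mm
δ = F/k = 462/10.057 = 45.94 mm
δ < δ_solid → spring does not go solid

NO, δ = 45.9 mm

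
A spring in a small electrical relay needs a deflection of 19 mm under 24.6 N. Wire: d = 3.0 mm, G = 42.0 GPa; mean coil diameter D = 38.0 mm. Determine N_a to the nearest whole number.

6

Required rate k = F/δ = 24.6/19 = 1.2947 N/mm
N_a = Gd⁴/(8D³k) = (42.0×10³ × 3.0⁴)/(8 × 38.0³ × 1.2947)
    = 3.402e+06 / 568358 = 5.986 → 6 coils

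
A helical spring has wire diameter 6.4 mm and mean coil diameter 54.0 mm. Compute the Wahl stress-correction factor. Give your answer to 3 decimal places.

1.174

C = D/d = 54.0/6.4 = 8.4375
K_W = (4C−1)/(4C−4) + 0.615/C = 32.750/29.750 + 0.0729 = 1.1737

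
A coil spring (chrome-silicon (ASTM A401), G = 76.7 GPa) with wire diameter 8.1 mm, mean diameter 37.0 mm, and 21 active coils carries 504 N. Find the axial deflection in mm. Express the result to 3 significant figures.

k = Gd⁴/(8D³N_a) = (76.7×10³)(8.1⁴)/(8·37.0³·21) = 38.799 N/mm
δ = F/k = 504 / 38.799 = 12.99 mm

13.0 mm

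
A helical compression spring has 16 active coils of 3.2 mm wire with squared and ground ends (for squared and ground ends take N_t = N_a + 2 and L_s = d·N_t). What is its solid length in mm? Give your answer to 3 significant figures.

squared and ground ends: N_t = N_a + 2 = 16 + 2 = 18
L_s = d·N_t = 3.2 × 18 = 57.6 mm

57.6 mm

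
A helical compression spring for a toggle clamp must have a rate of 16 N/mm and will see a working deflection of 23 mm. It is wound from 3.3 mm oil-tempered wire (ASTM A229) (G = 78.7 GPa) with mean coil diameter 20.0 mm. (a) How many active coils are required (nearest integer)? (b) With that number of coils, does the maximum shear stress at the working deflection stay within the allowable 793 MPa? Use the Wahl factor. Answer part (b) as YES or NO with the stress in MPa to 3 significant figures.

N_a = Gd⁴/(8D³k) = (78.7×10³)(3.3⁴)/(8·20.0³·16) = 9.114 → N_a = 9
Actual rate k = Gd⁴/(8D³·9) = 16.203 N/mm
Working load F = kδ = 16.203·23 = 372.68 N
C = 20.0/3.3 = 6.0606; K_W = (4C−1)/(4C−4)+0.615/C = 1.2497
τ_max = K_W·8FD/(πd³) = 1.2497·528.16 = 660.03 MPa
τ_max ≤ 793 MPa → acceptable

(a) 9 coils; (b) YES, τ_max = 660 MPa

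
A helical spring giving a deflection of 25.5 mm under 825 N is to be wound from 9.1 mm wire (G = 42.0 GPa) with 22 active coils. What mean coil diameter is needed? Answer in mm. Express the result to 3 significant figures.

Required rate k = F/δ = 825/25.5 = 32.353 N/mm
D = (Gd⁴/(8N_a·k))^(1/3) = (42.0×10³·9.1⁴/(8·22·32.353))^(1/3)
  = (50581.1)^(1/3) = 36.9825 mm

37.0 mm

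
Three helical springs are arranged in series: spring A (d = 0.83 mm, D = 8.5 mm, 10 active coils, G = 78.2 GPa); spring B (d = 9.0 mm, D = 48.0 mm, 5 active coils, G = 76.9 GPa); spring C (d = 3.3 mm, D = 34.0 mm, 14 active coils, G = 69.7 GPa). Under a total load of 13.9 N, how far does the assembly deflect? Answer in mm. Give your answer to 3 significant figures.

k_A = Gd⁴/(8D³N_a) = (78.2×10³)(0.83⁴)/(8·8.5³·10) = 0.75539 N/mm
k_B = Gd⁴/(8D³N_a) = (76.9×10³)(9.0⁴)/(8·48.0³·5) = 114.05 N/mm
k_C = Gd⁴/(8D³N_a) = (69.7×10³)(3.3⁴)/(8·34.0³·14) = 1.8777 N/mm
Series: 1/k_eq = 1/0.75539 + 1/114.05 + 1/1.8777 = 1.8651; k_eq = 0.53615 N/mm
δ = F/k_eq = 13.9/0.53615 = 25.925 mm

25.9 mm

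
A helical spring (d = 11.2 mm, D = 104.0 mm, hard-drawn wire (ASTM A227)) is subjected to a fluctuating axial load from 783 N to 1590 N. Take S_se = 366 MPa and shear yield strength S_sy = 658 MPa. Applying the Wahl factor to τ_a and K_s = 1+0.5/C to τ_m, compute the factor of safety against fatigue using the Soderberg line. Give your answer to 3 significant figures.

C = D/d = 104.0/11.2 = 9.2857; K_W = (4C−1)/(4C−4)+0.615/C = 1.1567; K_s = 1+0.5/C = 1.0538
F_a = (F_max−F_min)/2 = 403.5 N; F_m = (F_max+F_min)/2 = 1186.5 N
τ_a = K_W·8F_aD/(πd³) = 1.1567 × 76.061 = 87.984 MPa
τ_m = K_s·8F_mD/(πd³) = 1.0538 × 223.66 = 235.7 MPa
Soderberg: 1/n_f = τ_a/S_se + τ_m/S_sy = 87.984/366 + 235.7/658 = 0.24039 + 0.35821 = 0.5986
n_f = 1/0.5986 = 1.671

1.67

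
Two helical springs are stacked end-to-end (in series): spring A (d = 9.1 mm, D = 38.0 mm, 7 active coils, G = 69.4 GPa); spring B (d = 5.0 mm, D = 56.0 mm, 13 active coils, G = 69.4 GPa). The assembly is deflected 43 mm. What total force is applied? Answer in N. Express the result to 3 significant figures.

k_A = Gd⁴/(8D³N_a) = (69.4×10³)(9.1⁴)/(8·38.0³·7) = 154.88 N/mm
k_B = Gd⁴/(8D³N_a) = (69.4×10³)(5.0⁴)/(8·56.0³·13) = 2.3749 N/mm
Series: 1/k_eq = 1/154.88 + 1/2.3749 = 0.42753; k_eq = 2.339 N/mm
F = k_eq·δ = 2.339·43 = 100.58 N

101 N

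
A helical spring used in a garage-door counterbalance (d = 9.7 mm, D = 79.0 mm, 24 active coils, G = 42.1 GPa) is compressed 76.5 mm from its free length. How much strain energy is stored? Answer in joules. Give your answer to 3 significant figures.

k = Gd⁴/(8D³N_a) = (42.1×10³)(9.7⁴)/(8·79.0³·24) = 3.9372 N/mm
U = ½kδ² = 0.5 × 3.9372 × 76.5² = 11521 N·mm = 11.521 J

11.5 J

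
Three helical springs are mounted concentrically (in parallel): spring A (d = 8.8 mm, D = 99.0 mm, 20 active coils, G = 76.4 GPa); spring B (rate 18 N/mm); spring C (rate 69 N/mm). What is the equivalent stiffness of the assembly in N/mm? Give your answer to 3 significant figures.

90.0 N/mm

k_A = Gd⁴/(8D³N_a) = (76.4×10³)(8.8⁴)/(8·99.0³·20) = 2.9512 N/mm
Parallel: k_eq = 2.9512 + 18 + 69 = 89.951 N/mm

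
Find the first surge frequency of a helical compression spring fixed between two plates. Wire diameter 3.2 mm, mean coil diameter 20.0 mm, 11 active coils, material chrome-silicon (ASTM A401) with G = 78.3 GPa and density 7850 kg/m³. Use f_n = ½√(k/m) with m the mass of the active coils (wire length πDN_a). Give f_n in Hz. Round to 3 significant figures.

258 Hz

k = Gd⁴/(8D³N_a) = (78.3×10³)(3.2⁴)/(8·20.0³·11) = 11.662 N/mm = 11662 N/m
Wire length L = πDN_a = π·20.0·11 = 691.15 mm
m = ρ·(πd²/4)·L = 7850 × 8.0425×10⁻⁶ m² × 0.69115 m = 0.043635 kg
f_n = ½√(k/m) = 0.5·√(11662/0.043635) = 0.5·√(2.6727e+05) = 258.49 Hz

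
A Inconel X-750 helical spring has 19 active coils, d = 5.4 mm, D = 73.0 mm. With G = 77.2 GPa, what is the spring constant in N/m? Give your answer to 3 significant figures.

1110 N/m

k = Gd⁴/(8D³N_a) = (77.2×10³ × 5.4⁴) / (8 × 73.0³ × 19)
  = 6.56436e+07 / 5.91306e+07 = 1.1101 N/mm = 1110.1 N/m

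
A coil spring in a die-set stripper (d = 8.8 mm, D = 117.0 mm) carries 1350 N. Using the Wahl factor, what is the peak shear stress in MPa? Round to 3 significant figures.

654 MPa

Spring index C = D/d = 117.0/8.8 = 13.2955
K_W = (4C−1)/(4C−4) + 0.615/C = 52.182/49.182 + 0.0463 = 1.1073
τ₀ = 8FD/(πd³) = 8·1350·117.0/(π·8.8³) = 1.2636e+06/2140.9 = 590.22 MPa
τ_max = K·τ₀ = 1.1073 × 590.22 = 653.52 MPa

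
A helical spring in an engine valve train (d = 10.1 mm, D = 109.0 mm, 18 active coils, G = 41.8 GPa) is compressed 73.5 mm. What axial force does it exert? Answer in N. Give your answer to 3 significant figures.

k = Gd⁴/(8D³N_a) = (41.8×10³)(10.1⁴)/(8·109.0³·18) = 2.3325 N/mm
F = k·δ = 2.3325 × 73.5 = 171.44 N

171 N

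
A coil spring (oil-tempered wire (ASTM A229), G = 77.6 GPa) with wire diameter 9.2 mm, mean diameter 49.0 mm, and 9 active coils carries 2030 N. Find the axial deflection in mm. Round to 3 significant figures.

k = Gd⁴/(8D³N_a) = (77.6×10³)(9.2⁴)/(8·49.0³·9) = 65.628 N/mm
δ = F/k = 2030 / 65.628 = 30.932 mm

30.9 mm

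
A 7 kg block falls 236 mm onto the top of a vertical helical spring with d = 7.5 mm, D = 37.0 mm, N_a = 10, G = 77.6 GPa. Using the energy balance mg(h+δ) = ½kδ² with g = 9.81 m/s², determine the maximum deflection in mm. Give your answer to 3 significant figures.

24.3 mm

k = Gd⁴/(8D³N_a) = (77.6×10³)(7.5⁴)/(8·37.0³·10) = 60.591 N/mm
W = mg = 7 × 9.81 = 68.67 N
½kδ² − Wδ − Wh = 0 → δ = (W + √(W² + 2kWh))/k
δ = (68.67 + √(4715.6 + 1.96391e+06))/60.591 = (68.67 + 1403.1)/60.591 = 24.29 mm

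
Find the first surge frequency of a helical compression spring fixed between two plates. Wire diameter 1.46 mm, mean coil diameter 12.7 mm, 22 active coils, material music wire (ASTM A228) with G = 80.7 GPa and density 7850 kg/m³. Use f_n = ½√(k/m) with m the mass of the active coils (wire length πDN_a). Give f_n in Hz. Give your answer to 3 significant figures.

148 Hz

k = Gd⁴/(8D³N_a) = (80.7×10³)(1.46⁴)/(8·12.7³·22) = 1.0171 N/mm = 1017.1 N/m
Wire length L = πDN_a = π·12.7·22 = 877.76 mm
m = ρ·(πd²/4)·L = 7850 × 1.6742×10⁻⁶ m² × 0.87776 m = 0.011536 kg
f_n = ½√(k/m) = 0.5·√(1017.1/0.011536) = 0.5·√(88170) = 148.47 Hz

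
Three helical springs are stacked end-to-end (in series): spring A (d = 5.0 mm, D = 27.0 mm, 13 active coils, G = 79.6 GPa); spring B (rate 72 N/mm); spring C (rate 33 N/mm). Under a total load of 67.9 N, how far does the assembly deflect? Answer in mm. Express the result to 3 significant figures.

k_A = Gd⁴/(8D³N_a) = (79.6×10³)(5.0⁴)/(8·27.0³·13) = 24.303 N/mm
Series: 1/k_eq = 1/24.303 + 1/72 + 1/33 = 0.085338; k_eq = 11.718 N/mm
δ = F/k_eq = 67.9/11.718 = 5.7945 mm

5.79 mm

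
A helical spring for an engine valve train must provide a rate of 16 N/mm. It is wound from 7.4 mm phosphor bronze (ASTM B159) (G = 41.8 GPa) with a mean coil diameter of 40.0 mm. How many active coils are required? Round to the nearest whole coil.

N_a = Gd⁴/(8D³k) = (41.8×10³ × 7.4⁴)/(8 × 40.0³ × 16)
    = 1.25344e+08 / 8.192e+06 = 15.3 → 15 coils

15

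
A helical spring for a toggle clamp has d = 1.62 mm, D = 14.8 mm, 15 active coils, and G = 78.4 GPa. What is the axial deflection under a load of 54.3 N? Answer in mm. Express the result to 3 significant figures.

k = Gd⁴/(8D³N_a) = (78.4×10³)(1.62⁴)/(8·14.8³·15) = 1.3881 N/mm
δ = F/k = 54.3 / 1.3881 = 39.119 mm

39.1 mm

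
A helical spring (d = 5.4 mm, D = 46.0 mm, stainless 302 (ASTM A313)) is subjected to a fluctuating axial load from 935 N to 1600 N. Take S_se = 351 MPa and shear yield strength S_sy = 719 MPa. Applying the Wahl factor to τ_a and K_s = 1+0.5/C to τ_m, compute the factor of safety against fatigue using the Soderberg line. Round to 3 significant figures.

0.452

C = D/d = 46.0/5.4 = 8.5185; K_W = (4C−1)/(4C−4)+0.615/C = 1.1719; K_s = 1+0.5/C = 1.0587
F_a = (F_max−F_min)/2 = 332.5 N; F_m = (F_max+F_min)/2 = 1267.5 N
τ_a = K_W·8F_aD/(πd³) = 1.1719 × 247.35 = 289.88 MPa
τ_m = K_s·8F_mD/(πd³) = 1.0587 × 942.9 = 998.24 MPa
Soderberg: 1/n_f = τ_a/S_se + τ_m/S_sy = 289.88/351 + 998.24/719 = 0.82587 + 1.38838 = 2.2142
n_f = 1/2.2142 = 0.4516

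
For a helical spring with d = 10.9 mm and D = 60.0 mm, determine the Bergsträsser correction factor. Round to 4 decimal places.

C = D/d = 60.0/10.9 = 5.5046
K_B = (4C+2)/(4C−3) = 24.018/19.018 = 1.2629

1.2629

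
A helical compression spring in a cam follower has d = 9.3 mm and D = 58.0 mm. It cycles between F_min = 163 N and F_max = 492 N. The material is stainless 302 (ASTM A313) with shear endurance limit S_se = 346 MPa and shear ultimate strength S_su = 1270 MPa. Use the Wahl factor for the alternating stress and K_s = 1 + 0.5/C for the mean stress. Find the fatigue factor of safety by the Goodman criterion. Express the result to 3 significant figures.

6.27

C = D/d = 58.0/9.3 = 6.2366; K_W = (4C−1)/(4C−4)+0.615/C = 1.2418; K_s = 1+0.5/C = 1.0802
F_a = (F_max−F_min)/2 = 164.5 N; F_m = (F_max+F_min)/2 = 327.5 N
τ_a = K_W·8F_aD/(πd³) = 1.2418 × 30.205 = 37.51 MPa
τ_m = K_s·8F_mD/(πd³) = 1.0802 × 60.135 = 64.957 MPa
Goodman: 1/n_f = τ_a/S_se + τ_m/S_su = 37.51/346 + 64.957/1270 = 0.10841 + 0.05115 = 0.15956
n_f = 1/0.15956 = 6.267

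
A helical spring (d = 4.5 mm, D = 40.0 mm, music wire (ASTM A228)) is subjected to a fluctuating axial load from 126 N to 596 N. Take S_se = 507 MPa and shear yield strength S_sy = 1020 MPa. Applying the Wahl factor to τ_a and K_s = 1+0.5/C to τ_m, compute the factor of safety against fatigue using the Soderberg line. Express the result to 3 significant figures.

C = D/d = 40.0/4.5 = 8.8889; K_W = (4C−1)/(4C−4)+0.615/C = 1.1643; K_s = 1+0.5/C = 1.0562
F_a = (F_max−F_min)/2 = 235 N; F_m = (F_max+F_min)/2 = 361 N
τ_a = K_W·8F_aD/(πd³) = 1.1643 × 262.68 = 305.83 MPa
τ_m = K_s·8F_mD/(πd³) = 1.0562 × 403.52 = 426.22 MPa
Soderberg: 1/n_f = τ_a/S_se + τ_m/S_sy = 305.83/507 + 426.22/1020 = 0.60321 + 0.41787 = 1.0211
n_f = 1/1.0211 = 0.9794

0.979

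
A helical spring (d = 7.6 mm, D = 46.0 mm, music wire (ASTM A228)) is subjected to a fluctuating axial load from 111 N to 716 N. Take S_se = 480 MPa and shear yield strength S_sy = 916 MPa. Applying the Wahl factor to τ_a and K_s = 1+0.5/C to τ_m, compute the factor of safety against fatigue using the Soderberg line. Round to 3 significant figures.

2.94

C = D/d = 46.0/7.6 = 6.0526; K_W = (4C−1)/(4C−4)+0.615/C = 1.2500; K_s = 1+0.5/C = 1.0826
F_a = (F_max−F_min)/2 = 302.5 N; F_m = (F_max+F_min)/2 = 413.5 N
τ_a = K_W·8F_aD/(πd³) = 1.2500 × 80.72 = 100.9 MPa
τ_m = K_s·8F_mD/(πd³) = 1.0826 × 110.34 = 119.45 MPa
Soderberg: 1/n_f = τ_a/S_se + τ_m/S_sy = 100.9/480 + 119.45/916 = 0.21022 + 0.13041 = 0.34063
n_f = 1/0.34063 = 2.936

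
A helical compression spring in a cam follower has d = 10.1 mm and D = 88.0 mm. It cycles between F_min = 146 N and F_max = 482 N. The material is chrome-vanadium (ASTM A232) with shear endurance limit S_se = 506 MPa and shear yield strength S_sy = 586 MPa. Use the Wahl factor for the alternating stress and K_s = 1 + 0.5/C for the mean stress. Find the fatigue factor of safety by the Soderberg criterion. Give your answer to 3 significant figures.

4.82

C = D/d = 88.0/10.1 = 8.7129; K_W = (4C−1)/(4C−4)+0.615/C = 1.1678; K_s = 1+0.5/C = 1.0574
F_a = (F_max−F_min)/2 = 168 N; F_m = (F_max+F_min)/2 = 314 N
τ_a = K_W·8F_aD/(πd³) = 1.1678 × 36.54 = 42.672 MPa
τ_m = K_s·8F_mD/(πd³) = 1.0574 × 68.295 = 72.214 MPa
Soderberg: 1/n_f = τ_a/S_se + τ_m/S_sy = 42.672/506 + 72.214/586 = 0.08433 + 0.12323 = 0.20756
n_f = 1/0.20756 = 4.818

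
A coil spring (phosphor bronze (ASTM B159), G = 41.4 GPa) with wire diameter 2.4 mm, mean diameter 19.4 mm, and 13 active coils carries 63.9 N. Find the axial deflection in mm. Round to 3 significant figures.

35.3 mm

k = Gd⁴/(8D³N_a) = (41.4×10³)(2.4⁴)/(8·19.4³·13) = 1.8089 N/mm
δ = F/k = 63.9 / 1.8089 = 35.326 mm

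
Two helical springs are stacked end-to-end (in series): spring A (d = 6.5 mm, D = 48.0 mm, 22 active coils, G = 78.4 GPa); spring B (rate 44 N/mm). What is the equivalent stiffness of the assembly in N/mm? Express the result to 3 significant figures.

6.18 N/mm

k_A = Gd⁴/(8D³N_a) = (78.4×10³)(6.5⁴)/(8·48.0³·22) = 7.1901 N/mm
Series: 1/k_eq = 1/7.1901 + 1/44 = 0.16181; k_eq = 6.1802 N/mm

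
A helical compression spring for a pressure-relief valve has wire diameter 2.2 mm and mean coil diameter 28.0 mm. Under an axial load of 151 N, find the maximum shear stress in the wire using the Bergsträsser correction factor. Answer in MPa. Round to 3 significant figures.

Spring index C = D/d = 28.0/2.2 = 12.7273
K_B = (4C+2)/(4C−3) = 52.909/47.909 = 1.1044
τ₀ = 8FD/(πd³) = 8·151·28.0/(π·2.2³) = 33824/33.452 = 1011.1 MPa
τ_max = K·τ₀ = 1.1044 × 1011.1 = 1116.7 MPa

1120 MPa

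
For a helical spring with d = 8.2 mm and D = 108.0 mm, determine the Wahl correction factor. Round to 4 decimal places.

1.1083

C = D/d = 108.0/8.2 = 13.1707
K_W = (4C−1)/(4C−4) + 0.615/C = 51.683/48.683 + 0.0467 = 1.1083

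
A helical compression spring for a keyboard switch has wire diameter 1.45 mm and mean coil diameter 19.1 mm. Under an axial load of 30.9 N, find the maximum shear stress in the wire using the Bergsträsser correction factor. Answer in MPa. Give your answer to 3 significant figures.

Spring index C = D/d = 19.1/1.45 = 13.1724
K_B = (4C+2)/(4C−3) = 54.690/49.690 = 1.1006
τ₀ = 8FD/(πd³) = 8·30.9·19.1/(π·1.45³) = 4721.52/9.5775 = 492.98 MPa
τ_max = K·τ₀ = 1.1006 × 492.98 = 542.58 MPa

543 MPa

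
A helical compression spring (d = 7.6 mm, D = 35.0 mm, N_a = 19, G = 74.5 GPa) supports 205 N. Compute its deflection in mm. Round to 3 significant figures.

k = Gd⁴/(8D³N_a) = (74.5×10³)(7.6⁴)/(8·35.0³·19) = 38.138 N/mm
δ = F/k = 205 / 38.138 = 5.3752 mm

5.38 mm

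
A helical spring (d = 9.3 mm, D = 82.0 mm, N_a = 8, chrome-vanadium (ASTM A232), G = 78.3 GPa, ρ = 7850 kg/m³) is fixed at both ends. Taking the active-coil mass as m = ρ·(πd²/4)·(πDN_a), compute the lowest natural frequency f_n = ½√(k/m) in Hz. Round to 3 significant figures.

k = Gd⁴/(8D³N_a) = (78.3×10³)(9.3⁴)/(8·82.0³·8) = 16.599 N/mm = 16599 N/m
Wire length L = πDN_a = π·82.0·8 = 2060.9 mm
m = ρ·(πd²/4)·L = 7850 × 67.929×10⁻⁶ m² × 2.0609 m = 1.099 kg
f_n = ½√(k/m) = 0.5·√(16599/1.099) = 0.5·√(15104) = 61.449 Hz

61.4 Hz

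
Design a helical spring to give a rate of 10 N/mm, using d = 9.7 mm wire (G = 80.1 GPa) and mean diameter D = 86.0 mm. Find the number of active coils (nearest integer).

14

N_a = Gd⁴/(8D³k) = (80.1×10³ × 9.7⁴)/(8 × 86.0³ × 10)
    = 7.0912e+08 / 5.08845e+07 = 13.94 → 14 coils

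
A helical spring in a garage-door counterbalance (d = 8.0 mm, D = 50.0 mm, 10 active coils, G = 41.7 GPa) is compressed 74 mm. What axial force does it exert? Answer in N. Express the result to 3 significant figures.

k = Gd⁴/(8D³N_a) = (41.7×10³)(8.0⁴)/(8·50.0³·10) = 17.08 N/mm
F = k·δ = 17.08 × 74 = 1263.9 N

1260 N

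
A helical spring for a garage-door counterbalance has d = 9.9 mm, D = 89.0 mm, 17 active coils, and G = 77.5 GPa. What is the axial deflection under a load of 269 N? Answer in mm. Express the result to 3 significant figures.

k = Gd⁴/(8D³N_a) = (77.5×10³)(9.9⁴)/(8·89.0³·17) = 7.7649 N/mm
δ = F/k = 269 / 7.7649 = 34.643 mm

34.6 mm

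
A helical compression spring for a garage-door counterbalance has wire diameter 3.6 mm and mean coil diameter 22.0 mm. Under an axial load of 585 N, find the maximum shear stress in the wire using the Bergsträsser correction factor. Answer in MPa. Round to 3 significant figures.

866 MPa

Spring index C = D/d = 22.0/3.6 = 6.1111
K_B = (4C+2)/(4C−3) = 26.444/21.444 = 1.2332
τ₀ = 8FD/(πd³) = 8·585·22.0/(π·3.6³) = 102960/146.57 = 702.44 MPa
τ_max = K·τ₀ = 1.2332 × 702.44 = 866.23 MPa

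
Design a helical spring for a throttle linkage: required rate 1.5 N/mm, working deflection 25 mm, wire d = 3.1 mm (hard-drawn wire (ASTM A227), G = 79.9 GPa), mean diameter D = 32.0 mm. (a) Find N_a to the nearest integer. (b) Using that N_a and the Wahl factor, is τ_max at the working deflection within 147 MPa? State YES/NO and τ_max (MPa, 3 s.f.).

N_a = Gd⁴/(8D³k) = (79.9×10³)(3.1⁴)/(8·32.0³·1.5) = 18.77 → N_a = 19
Actual rate k = Gd⁴/(8D³·19) = 1.4815 N/mm
Working load F = kδ = 1.4815·25 = 37.037 N
C = 32.0/3.1 = 10.3226; K_W = (4C−1)/(4C−4)+0.615/C = 1.1400
τ_max = K_W·8FD/(πd³) = 1.1400·101.31 = 115.49 MPa
τ_max ≤ 147 MPa → acceptable

(a) 19 coils; (b) YES, τ_max = 115 MPa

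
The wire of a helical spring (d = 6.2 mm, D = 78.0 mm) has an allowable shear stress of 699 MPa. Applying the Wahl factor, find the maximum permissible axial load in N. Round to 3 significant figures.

753 N

C = D/d = 78.0/6.2 = 12.5806
K_W = (4C−1)/(4C−4) + 0.615/C = 49.323/46.323 + 0.0489 = 1.1136
τ_max = K·8FD/(πd³) → F_max = τ_allow·πd³/(8DK)
F_max = 699·π·6.2³/(8·78.0·1.1136) = 5.2336e+05/694.92 = 753.13 N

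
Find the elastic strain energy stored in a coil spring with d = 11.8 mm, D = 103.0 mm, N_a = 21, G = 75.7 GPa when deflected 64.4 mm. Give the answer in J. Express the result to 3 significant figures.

k = Gd⁴/(8D³N_a) = (75.7×10³)(11.8⁴)/(8·103.0³·21) = 7.9947 N/mm
U = ½kδ² = 0.5 × 7.9947 × 64.4² = 16578 N·mm = 16.578 J

16.6 J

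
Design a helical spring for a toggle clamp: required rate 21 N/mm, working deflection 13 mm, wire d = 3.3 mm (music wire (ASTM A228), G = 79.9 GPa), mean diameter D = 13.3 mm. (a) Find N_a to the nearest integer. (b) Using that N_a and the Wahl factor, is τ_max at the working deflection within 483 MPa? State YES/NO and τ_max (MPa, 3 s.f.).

(a) 24 coils; (b) YES, τ_max = 360 MPa

N_a = Gd⁴/(8D³k) = (79.9×10³)(3.3⁴)/(8·13.3³·21) = 23.97 → N_a = 24
Actual rate k = Gd⁴/(8D³·24) = 20.977 N/mm
Working load F = kδ = 20.977·13 = 272.7 N
C = 13.3/3.3 = 4.0303; K_W = (4C−1)/(4C−4)+0.615/C = 1.4001
τ_max = K_W·8FD/(πd³) = 1.4001·257 = 359.83 MPa
τ_max ≤ 483 MPa → acceptable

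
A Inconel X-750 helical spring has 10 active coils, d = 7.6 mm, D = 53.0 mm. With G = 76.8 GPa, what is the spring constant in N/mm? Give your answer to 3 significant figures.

21.5 N/mm

k = Gd⁴/(8D³N_a) = (76.8×10³ × 7.6⁴) / (8 × 53.0³ × 10)
  = 2.56222e+08 / 1.19102e+07 = 21.513 N/mm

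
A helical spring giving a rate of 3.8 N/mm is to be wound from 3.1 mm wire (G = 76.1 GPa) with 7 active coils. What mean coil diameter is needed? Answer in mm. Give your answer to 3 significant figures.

D = (Gd⁴/(8N_a·k))^(1/3) = (76.1×10³·3.1⁴/(8·7·3.8))^(1/3)
  = (33026.3)^(1/3) = 32.0839 mm

32.1 mm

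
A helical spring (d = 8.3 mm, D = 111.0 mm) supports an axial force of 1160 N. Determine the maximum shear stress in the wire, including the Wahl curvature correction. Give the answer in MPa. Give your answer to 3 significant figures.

Spring index C = D/d = 111.0/8.3 = 13.3735
K_W = (4C−1)/(4C−4) + 0.615/C = 52.494/49.494 + 0.0460 = 1.1066
τ₀ = 8FD/(πd³) = 8·1160·111.0/(π·8.3³) = 1.03008e+06/1796.3 = 573.44 MPa
τ_max = K·τ₀ = 1.1066 × 573.44 = 634.57 MPa

635 MPa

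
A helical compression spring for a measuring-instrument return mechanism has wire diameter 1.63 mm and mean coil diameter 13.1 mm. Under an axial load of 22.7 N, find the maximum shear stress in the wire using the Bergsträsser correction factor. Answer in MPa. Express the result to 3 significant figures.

Spring index C = D/d = 13.1/1.63 = 8.0368
K_B = (4C+2)/(4C−3) = 34.147/29.147 = 1.1715
τ₀ = 8FD/(πd³) = 8·22.7·13.1/(π·1.63³) = 2378.96/13.605 = 174.85 MPa
τ_max = K·τ₀ = 1.1715 × 174.85 = 204.85 MPa

205 MPa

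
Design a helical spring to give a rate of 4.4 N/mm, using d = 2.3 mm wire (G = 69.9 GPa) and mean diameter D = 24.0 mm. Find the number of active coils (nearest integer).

4

N_a = Gd⁴/(8D³k) = (69.9×10³ × 2.3⁴)/(8 × 24.0³ × 4.4)
    = 1.95609e+06 / 486605 = 4.02 → 4 coils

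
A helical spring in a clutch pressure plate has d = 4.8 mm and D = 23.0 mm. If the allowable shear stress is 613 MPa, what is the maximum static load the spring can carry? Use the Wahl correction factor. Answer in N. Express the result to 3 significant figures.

C = D/d = 23.0/4.8 = 4.7917
K_W = (4C−1)/(4C−4) + 0.615/C = 18.167/15.167 + 0.1283 = 1.3262
τ_max = K·8FD/(πd³) → F_max = τ_allow·πd³/(8DK)
F_max = 613·π·4.8³/(8·23.0·1.3262) = 2.1298e+05/244.01 = 872.82 N

873 N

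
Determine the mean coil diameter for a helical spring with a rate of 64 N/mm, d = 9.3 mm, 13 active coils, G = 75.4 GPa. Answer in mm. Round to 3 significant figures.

D = (Gd⁴/(8N_a·k))^(1/3) = (75.4×10³·9.3⁴/(8·13·64))^(1/3)
  = (84740.3)^(1/3) = 43.9235 mm

43.9 mm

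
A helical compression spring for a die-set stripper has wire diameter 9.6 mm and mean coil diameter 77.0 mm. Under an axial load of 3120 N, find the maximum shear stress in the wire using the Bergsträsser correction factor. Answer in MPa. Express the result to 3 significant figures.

810 MPa

Spring index C = D/d = 77.0/9.6 = 8.0208
K_B = (4C+2)/(4C−3) = 34.083/29.083 = 1.1719
τ₀ = 8FD/(πd³) = 8·3120·77.0/(π·9.6³) = 1.92192e+06/2779.5 = 691.47 MPa
τ_max = K·τ₀ = 1.1719 × 691.47 = 810.34 MPa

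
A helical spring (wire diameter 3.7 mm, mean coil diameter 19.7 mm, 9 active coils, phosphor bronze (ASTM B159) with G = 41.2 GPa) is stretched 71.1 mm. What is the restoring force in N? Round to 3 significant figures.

997 N

k = Gd⁴/(8D³N_a) = (41.2×10³)(3.7⁴)/(8·19.7³·9) = 14.027 N/mm
F = k·δ = 14.027 × 71.1 = 997.34 N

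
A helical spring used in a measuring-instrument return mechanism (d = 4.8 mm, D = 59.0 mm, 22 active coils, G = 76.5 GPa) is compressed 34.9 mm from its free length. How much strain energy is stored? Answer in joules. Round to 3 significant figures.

0.684 J

k = Gd⁴/(8D³N_a) = (76.5×10³)(4.8⁴)/(8·59.0³·22) = 1.1235 N/mm
U = ½kδ² = 0.5 × 1.1235 × 34.9² = 684.19 N·mm = 0.68419 J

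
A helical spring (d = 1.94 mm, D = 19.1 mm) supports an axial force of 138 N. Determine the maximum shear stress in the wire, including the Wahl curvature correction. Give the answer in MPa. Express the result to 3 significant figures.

Spring index C = D/d = 19.1/1.94 = 9.8454
K_W = (4C−1)/(4C−4) + 0.615/C = 38.381/35.381 + 0.0625 = 1.1473
τ₀ = 8FD/(πd³) = 8·138·19.1/(π·1.94³) = 21086.4/22.938 = 919.28 MPa
τ_max = K·τ₀ = 1.1473 × 919.28 = 1054.6 MPa

1050 MPa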